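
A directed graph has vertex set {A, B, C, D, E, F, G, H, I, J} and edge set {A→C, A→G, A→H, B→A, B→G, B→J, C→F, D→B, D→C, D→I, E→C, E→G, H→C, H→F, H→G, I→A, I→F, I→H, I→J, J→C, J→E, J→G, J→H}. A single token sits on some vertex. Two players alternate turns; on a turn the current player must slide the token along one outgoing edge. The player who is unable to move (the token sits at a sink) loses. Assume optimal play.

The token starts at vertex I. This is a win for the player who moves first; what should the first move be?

Classify positions by backward induction: terminal positions (no move available) are L. From any other position, the mover wins iff some move reaches an L.
Every edge goes from a vertex to one that appears earlier in the order F, G, C, E, H, A, J, B, I, D, so processing vertices in that order labels each vertex after all of its successors.
F: no outgoing edge → L
G: no outgoing edge → L
C: W (go to F, an L position)
E: W (go to G, an L position)
H: W (go to G, an L position)
A: W (go to G, an L position)
J: W (go to G, an L position)
B: W (go to G, an L position)
I: W (go to F, an L position)
D: L (options I(W), B(W), C(W) are all W)
From I, the L positions reachable in one move are: F.

Move to F.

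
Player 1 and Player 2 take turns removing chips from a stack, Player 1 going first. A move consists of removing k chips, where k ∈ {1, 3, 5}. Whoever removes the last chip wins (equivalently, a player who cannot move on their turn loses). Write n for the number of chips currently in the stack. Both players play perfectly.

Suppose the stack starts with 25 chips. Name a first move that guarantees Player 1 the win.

Work bottom-up. With no move the player to move loses. Otherwise the position is W if at least one move leads to an L position for the opponent, and L if every move leads to a W.
n=0: no move → L
n=1: reaches L-position 0 → W
n=2: only reaches 1(W), which is W → L
n=3: reaches L-position 2 → W
n=4: only reaches 3(W), 1(W), all W → L
n=5: reaches L-position 4 → W
n=6: only reaches 5(W), 3(W), 1(W), all W → L
n=7: reaches L-position 6 → W
n=8: only reaches 7(W), 5(W), 3(W), all W → L
n=9: reaches L-position 8 → W
n=10: only reaches 9(W), 7(W), 5(W), all W → L
n=11: reaches L-position 10 → W
n=12: only reaches 11(W), 9(W), 7(W), all W → L
n=13: reaches L-position 12 → W
n=14: only reaches 13(W), 11(W), 9(W), all W → L
n=15: reaches L-position 14 → W
n=16: only reaches 15(W), 13(W), 11(W), all W → L
n=17: reaches L-position 16 → W
n=18: only reaches 17(W), 15(W), 13(W), all W → L
n=19: reaches L-position 18 → W
n=20: only reaches 19(W), 17(W), 15(W), all W → L
n=21: reaches L-position 20 → W
n=22: only reaches 21(W), 19(W), 17(W), all W → L
n=23: reaches L-position 22 → W
n=24: only reaches 23(W), 21(W), 19(W), all W → L
n=25: reaches L-position 24 → W
From 25, the L positions reachable in one move are: 24, 22, 20. Any move reaching one of these is winning.

Remove 1, leaving 24.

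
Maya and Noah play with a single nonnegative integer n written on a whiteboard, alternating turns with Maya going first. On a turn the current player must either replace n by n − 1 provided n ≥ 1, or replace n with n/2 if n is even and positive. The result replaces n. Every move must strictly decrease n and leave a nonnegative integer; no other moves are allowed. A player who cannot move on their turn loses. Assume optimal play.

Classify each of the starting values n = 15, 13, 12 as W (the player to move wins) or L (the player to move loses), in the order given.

Classify positions by backward induction: terminal positions (no move available) are L. From any other position, the mover wins iff some move reaches an L.
n=0: no move → L
n=1: can move to 0, which is L ⇒ W
n=2: the only move is to 1(W), a W ⇒ L
n=3: can move to 2, which is L ⇒ W
n=4: can move to 2, which is L ⇒ W
n=5: the only move is to 4(W), a W ⇒ L
n=6: can move to 5, which is L ⇒ W
n=7: the only move is to 6(W), a W ⇒ L
n=8: can move to 7, which is L ⇒ W
n=9: the only move is to 8(W), a W ⇒ L
n=10: can move to 5, which is L ⇒ W
n=11: the only move is to 10(W), a W ⇒ L
n=12: can move to 11, which is L ⇒ W
n=13: the only move is to 12(W), a W ⇒ L
n=14: can move to 7, which is L ⇒ W
n=15: the only move is to 14(W), a W ⇒ L

15: L, 13: L, 12: W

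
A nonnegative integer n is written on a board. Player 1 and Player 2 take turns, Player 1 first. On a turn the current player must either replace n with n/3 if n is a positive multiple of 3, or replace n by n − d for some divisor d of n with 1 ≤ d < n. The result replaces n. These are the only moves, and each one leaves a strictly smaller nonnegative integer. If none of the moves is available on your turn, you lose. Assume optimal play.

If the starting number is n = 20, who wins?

Work bottom-up. With no move the player to move loses. Otherwise the position is W if at least one move leads to an L position for the opponent, and L if every move leads to a W.
n=0: no move → L
n=1: no move → L
n=2: W (go to 1, an L position)
n=3: W (go to 1, an L position)
n=4: L (options 2(W), 3(W) are all W)
n=5: W (go to 4, an L position)
n=6: W (go to 4, an L position)
n=7: L (sole option 6(W) is W)
n=8: W (go to 4, an L position)
n=9: L (options 3(W), 6(W), 8(W) are all W)
n=10: W (go to 9, an L position)
n=11: L (sole option 10(W) is W)
n=12: W (go to 4, an L position)
n=13: L (sole option 12(W) is W)
n=14: W (go to 7, an L position)
n=15: L (options 5(W), 10(W), 12(W), 14(W) are all W)
n=16: W (go to 15, an L position)
n=17: L (sole option 16(W) is W)
n=18: W (go to 9, an L position)
n=19: L (sole option 18(W) is W)
n=20: W (go to 15, an L position)
The starting position 20 is W: Player 1 should move to 15, handing over an L position.

Player 1 wins.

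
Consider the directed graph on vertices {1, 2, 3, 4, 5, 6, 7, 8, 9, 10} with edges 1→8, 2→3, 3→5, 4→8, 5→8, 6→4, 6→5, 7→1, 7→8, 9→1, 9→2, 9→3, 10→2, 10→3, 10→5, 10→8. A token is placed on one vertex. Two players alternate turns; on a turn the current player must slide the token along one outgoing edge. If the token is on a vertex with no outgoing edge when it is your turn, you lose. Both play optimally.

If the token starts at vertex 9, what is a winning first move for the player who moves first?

Work bottom-up. With no move the player to move loses. Otherwise the position is W if at least one move leads to an L position for the opponent, and L if every move leads to a W.
Every edge goes from a vertex to one that appears earlier in the order 8, 5, 1, 3, 2, 10, 7, 4, 6, 9, so processing vertices in that order labels each vertex after all of its successors.
8: no outgoing edge → L
5: can move to 8, which is L ⇒ W
1: can move to 8, which is L ⇒ W
3: the only move is to 5(W), a W ⇒ L
2: can move to 3, which is L ⇒ W
10: can move to 3, which is L ⇒ W
7: can move to 8, which is L ⇒ W
4: can move to 8, which is L ⇒ W
6: moves to 4(W), 5(W); every one is W ⇒ L
9: can move to 3, which is L ⇒ W
From 9, the L positions reachable in one move are: 3.

Move to 3.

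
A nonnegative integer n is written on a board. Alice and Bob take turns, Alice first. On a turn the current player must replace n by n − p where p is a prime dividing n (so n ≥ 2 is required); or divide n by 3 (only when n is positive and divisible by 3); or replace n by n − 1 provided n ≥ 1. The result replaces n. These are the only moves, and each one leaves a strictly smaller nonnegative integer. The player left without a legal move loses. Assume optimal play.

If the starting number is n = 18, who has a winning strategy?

Bob wins.

Classify positions by backward induction: terminal positions (no move available) are L. From any other position, the mover wins iff some move reaches an L.
n=0: no move → L
n=1: can move to 0, which is L ⇒ W
n=2: can move to 0, which is L ⇒ W
n=3: can move to 0, which is L ⇒ W
n=4: moves to 2(W), 3(W); every one is W ⇒ L
n=5: can move to 0, which is L ⇒ W
n=6: can move to 4, which is L ⇒ W
n=7: can move to 0, which is L ⇒ W
n=8: moves to 6(W), 7(W); every one is W ⇒ L
n=9: can move to 8, which is L ⇒ W
n=10: can move to 8, which is L ⇒ W
n=11: can move to 0, which is L ⇒ W
n=12: can move to 4, which is L ⇒ W
n=13: can move to 0, which is L ⇒ W
n=14: moves to 7(W), 12(W), 13(W); every one is W ⇒ L
n=15: can move to 14, which is L ⇒ W
n=16: can move to 14, which is L ⇒ W
n=17: can move to 0, which is L ⇒ W
n=18: moves to 6(W), 15(W), 16(W), 17(W); every one is W ⇒ L
The starting position 18 is L: whatever Alice does, the opponent receives a W position.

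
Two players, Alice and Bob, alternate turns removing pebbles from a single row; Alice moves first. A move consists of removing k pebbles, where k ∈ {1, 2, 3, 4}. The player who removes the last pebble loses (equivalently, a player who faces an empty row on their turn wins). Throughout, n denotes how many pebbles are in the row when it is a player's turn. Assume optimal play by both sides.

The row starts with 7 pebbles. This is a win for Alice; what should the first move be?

Remove 1, leaving 6.

Classify positions by backward induction: terminal positions (no move available) are W. From any other position, the mover wins iff some move reaches an L.
n=0: no move; the opponent has just taken the last pebble and therefore loses → W
n=1: the only move is to 0(W), a W ⇒ L
n=2: can move to 1, which is L ⇒ W
n=3: can move to 1, which is L ⇒ W
n=4: can move to 1, which is L ⇒ W
n=5: can move to 1, which is L ⇒ W
n=6: moves to 5(W), 4(W), 3(W), 2(W); every one is W ⇒ L
n=7: can move to 6, which is L ⇒ W
From 7, the L positions reachable in one move are: 6.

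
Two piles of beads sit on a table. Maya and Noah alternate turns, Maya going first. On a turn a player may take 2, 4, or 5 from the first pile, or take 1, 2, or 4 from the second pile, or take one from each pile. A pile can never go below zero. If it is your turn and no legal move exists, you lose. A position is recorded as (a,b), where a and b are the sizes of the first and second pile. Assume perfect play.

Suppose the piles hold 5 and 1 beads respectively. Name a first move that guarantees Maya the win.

Positions with no move are L. A position that does have a move is losing for the player to move precisely when every available move leads to a winning position for the opponent. Fill in the labels:
No move ever increases a pile, so every position that can arise here has a ≤ 5 and b ≤ 1; it is enough to label the cells with 0 ≤ a ≤ 5 and 0 ≤ b ≤ 1.
Every move lowers a or b (never raises either), so fill the grid row by row in increasing a, and left to right within a row: each cell's successors are then already labelled.
      b=0  b=1
a=0:    L    W
a=1:    L    W
a=2:    W    W
a=3:    W    L
a=4:    W    L
a=5:    W    W
Cells with no legal move (terminal, hence L): (0,0), (1,0).
The remaining L cells, each justified by listing all of its moves:
(3,1): →(1,1)(W), (3,0)(W), (2,0)(W) — all W, so L
(4,1): →(2,1)(W), (0,1)(W), (4,0)(W), (3,0)(W) — all W, so L
Every other cell has at least one move into one of the L cells above, so it is W.
From (5,1), the L positions reachable in one move are: (3,1).

Move to (3,1).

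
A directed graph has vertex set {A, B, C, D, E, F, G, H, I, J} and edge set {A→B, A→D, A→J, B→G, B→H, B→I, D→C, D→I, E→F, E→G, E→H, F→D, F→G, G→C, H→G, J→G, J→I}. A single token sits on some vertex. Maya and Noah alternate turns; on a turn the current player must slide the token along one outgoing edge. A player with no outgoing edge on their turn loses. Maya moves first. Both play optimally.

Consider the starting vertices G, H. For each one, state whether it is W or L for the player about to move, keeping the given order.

Build the W/L table. Terminal = L. A non-terminal position is W if it has a move to some L; otherwise it is L.
Every edge goes from a vertex to one that appears earlier in the order C, I, D, G, H, B, J, A, F, E, so processing vertices in that order labels each vertex after all of its successors.
C: no outgoing edge → L
I: no outgoing edge → L
D: reaches L-position I → W
G: reaches L-position C → W
H: only reaches G(W), which is W → L
B: reaches L-position H → W
J: reaches L-position I → W
A: only reaches J(W), B(W), D(W), all W → L
F: only reaches G(W), D(W), all W → L
E: reaches L-position F → W

G: W, H: L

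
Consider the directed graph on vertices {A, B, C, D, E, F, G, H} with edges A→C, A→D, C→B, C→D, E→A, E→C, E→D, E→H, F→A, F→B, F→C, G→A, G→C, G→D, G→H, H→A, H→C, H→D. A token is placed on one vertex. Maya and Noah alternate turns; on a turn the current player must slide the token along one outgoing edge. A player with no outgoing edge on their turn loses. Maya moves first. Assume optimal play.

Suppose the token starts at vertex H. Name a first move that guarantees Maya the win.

Move to D.

Classify positions by backward induction: terminal positions (no move available) are L. From any other position, the mover wins iff some move reaches an L.
Every edge goes from a vertex to one that appears earlier in the order B, D, C, A, H, E, G, F, so processing vertices in that order labels each vertex after all of its successors.
B: no outgoing edge → L
D: no outgoing edge → L
C: W (go to D, an L position)
A: W (go to D, an L position)
H: W (go to D, an L position)
E: W (go to D, an L position)
G: W (go to D, an L position)
F: W (go to B, an L position)
From H, the L positions reachable in one move are: D.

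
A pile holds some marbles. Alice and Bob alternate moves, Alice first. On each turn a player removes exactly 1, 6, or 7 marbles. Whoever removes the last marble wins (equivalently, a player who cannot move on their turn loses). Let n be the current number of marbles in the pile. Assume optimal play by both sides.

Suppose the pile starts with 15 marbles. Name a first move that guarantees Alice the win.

Use the standard recursion: the mover loses at a terminal position; elsewhere, the mover wins exactly when some move hands the opponent an L position.
n=0: no move → L
n=1: →0(L), so W
n=2: →1(W) only, which is W, so L
n=3: →2(L), so W
n=4: →3(W) only, which is W, so L
n=5: →4(L), so W
n=6: →0(L), so W
n=7: →0(L), so W
n=8: →2(L), so W
n=9: →2(L), so W
n=10: →4(L), so W
n=11: →4(L), so W
n=12: →11(W), 6(W), 5(W) — all W, so L
n=13: →12(L), so W
n=14: →13(W), 8(W), 7(W) — all W, so L
n=15: →14(L), so W
From 15, the L positions reachable in one move are: 14.

Remove 1, leaving 14.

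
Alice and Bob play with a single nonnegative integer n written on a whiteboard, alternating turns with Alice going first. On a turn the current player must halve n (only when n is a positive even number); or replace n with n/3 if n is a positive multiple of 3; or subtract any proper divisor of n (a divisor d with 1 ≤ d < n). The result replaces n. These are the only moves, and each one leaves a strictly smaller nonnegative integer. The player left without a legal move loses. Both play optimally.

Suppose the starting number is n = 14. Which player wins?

Alice wins.

Use the standard recursion: the mover loses at a terminal position; elsewhere, the mover wins exactly when some move hands the opponent an L position.
n=0: no move → L
n=1: no move → L
n=2: W (go to 1, an L position)
n=3: W (go to 1, an L position)
n=4: L (options 2(W), 3(W) are all W)
n=5: W (go to 4, an L position)
n=6: W (go to 4, an L position)
n=7: L (sole option 6(W) is W)
n=8: W (go to 4, an L position)
n=9: L (options 3(W), 6(W), 8(W) are all W)
n=10: W (go to 9, an L position)
n=11: L (sole option 10(W) is W)
n=12: W (go to 4, an L position)
n=13: L (sole option 12(W) is W)
n=14: W (go to 7, an L position)
The starting position 14 is W: Alice should move to 7, handing over an L position.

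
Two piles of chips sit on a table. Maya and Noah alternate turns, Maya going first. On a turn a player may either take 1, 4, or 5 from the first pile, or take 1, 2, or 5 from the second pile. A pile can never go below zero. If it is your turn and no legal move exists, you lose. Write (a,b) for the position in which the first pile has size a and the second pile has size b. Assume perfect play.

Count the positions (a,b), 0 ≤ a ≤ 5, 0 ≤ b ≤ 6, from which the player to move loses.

12

Compute win/loss labels from the base case upward. A position with no move is L. Any other position is W if it can reach an L in one move, else L.
Every move lowers a or b (never raises either), so fill the grid row by row in increasing a, and left to right within a row: each cell's successors are then already labelled.
      b=0  b=1  b=2  b=3  b=4  b=5  b=6
a=0:    L    W    W    L    W    W    L
a=1:    W    L    W    W    L    W    W
a=2:    L    W    W    L    W    W    L
a=3:    W    L    W    W    L    W    W
a=4:    W    W    L    W    W    L    W
a=5:    W    W    W    W    W    W    W
Cells with no legal move (terminal, hence L): (0,0).
The remaining L cells, each justified by listing all of its moves:
(0,3): moves to (0,2)(W), (0,1)(W); every one is W ⇒ L
(0,6): moves to (0,5)(W), (0,4)(W), (0,1)(W); every one is W ⇒ L
(1,1): moves to (0,1)(W), (1,0)(W); every one is W ⇒ L
(1,4): moves to (0,4)(W), (1,3)(W), (1,2)(W); every one is W ⇒ L
(2,0): the only move is to (1,0)(W), a W ⇒ L
(2,3): moves to (1,3)(W), (2,2)(W), (2,1)(W); every one is W ⇒ L
(2,6): moves to (1,6)(W), (2,5)(W), (2,4)(W), (2,1)(W); every one is W ⇒ L
(3,1): moves to (2,1)(W), (3,0)(W); every one is W ⇒ L
(3,4): moves to (2,4)(W), (3,3)(W), (3,2)(W); every one is W ⇒ L
(4,2): moves to (3,2)(W), (0,2)(W), (4,1)(W), (4,0)(W); every one is W ⇒ L
(4,5): moves to (3,5)(W), (0,5)(W), (4,4)(W), (4,3)(W), (4,0)(W); every one is W ⇒ L
Every other cell has at least one move into one of the L cells above, so it is W.
L cells per row: a=0: 3, a=1: 2, a=2: 3, a=3: 2, a=4: 2, a=5: 0; total 12.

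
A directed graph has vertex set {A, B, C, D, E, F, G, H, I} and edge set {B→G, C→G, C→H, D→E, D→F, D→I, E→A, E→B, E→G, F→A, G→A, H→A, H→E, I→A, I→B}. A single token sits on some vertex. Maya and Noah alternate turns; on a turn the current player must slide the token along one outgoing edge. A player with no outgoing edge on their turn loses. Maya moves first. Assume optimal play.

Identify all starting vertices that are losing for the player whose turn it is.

Build the W/L table. Terminal = L. A non-terminal position is W if it has a move to some L; otherwise it is L.
Every edge goes from a vertex to one that appears earlier in the order A, G, B, E, H, I, F, C, D, so processing vertices in that order labels each vertex after all of its successors.
A: no outgoing edge → L
G: reaches L-position A → W
B: only reaches G(W), which is W → L
E: reaches L-position B → W
H: reaches L-position A → W
I: reaches L-position B → W
F: reaches L-position A → W
C: only reaches H(W), G(W), all W → L
D: only reaches F(W), I(W), E(W), all W → L
The losing starting vertices are exactly the entries labelled L in this table (4 of them).

A, B, C, D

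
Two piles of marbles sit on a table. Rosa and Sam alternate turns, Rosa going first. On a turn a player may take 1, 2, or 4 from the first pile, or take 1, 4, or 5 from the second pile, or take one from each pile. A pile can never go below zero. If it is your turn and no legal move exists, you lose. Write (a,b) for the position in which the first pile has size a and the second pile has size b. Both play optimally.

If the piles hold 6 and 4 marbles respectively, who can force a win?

Compute win/loss labels from the base case upward. A position with no move is L. Any other position is W if it can reach an L in one move, else L.
No move ever increases a pile, so every position that can arise here has a ≤ 6 and b ≤ 4; it is enough to label the cells with 0 ≤ a ≤ 6 and 0 ≤ b ≤ 4.
Every move lowers a or b (never raises either), so fill the grid row by row in increasing a, and left to right within a row: each cell's successors are then already labelled.
      b=0  b=1  b=2  b=3  b=4
a=0:    L    W    L    W    W
a=1:    W    W    W    W    L
a=2:    W    L    W    L    W
a=3:    L    W    W    W    W
a=4:    W    W    W    W    L
a=5:    W    L    W    L    W
a=6:    L    W    W    W    W
Cells with no legal move (terminal, hence L): (0,0).
The remaining L cells, each justified by listing all of its moves:
(0,2): only reaches (0,1)(W), which is W → L
(1,4): only reaches (0,4)(W), (1,3)(W), (1,0)(W), (0,3)(W), all W → L
(2,1): only reaches (1,1)(W), (0,1)(W), (2,0)(W), (1,0)(W), all W → L
(2,3): only reaches (1,3)(W), (0,3)(W), (2,2)(W), (1,2)(W), all W → L
(3,0): only reaches (2,0)(W), (1,0)(W), all W → L
(4,4): only reaches (3,4)(W), (2,4)(W), (0,4)(W), (4,3)(W), (4,0)(W), (3,3)(W), all W → L
(5,1): only reaches (4,1)(W), (3,1)(W), (1,1)(W), (5,0)(W), (4,0)(W), all W → L
(5,3): only reaches (4,3)(W), (3,3)(W), (1,3)(W), (5,2)(W), (4,2)(W), all W → L
(6,0): only reaches (5,0)(W), (4,0)(W), (2,0)(W), all W → L
Every other cell has at least one move into one of the L cells above, so it is W.
The starting position (6,4) is W: Rosa should move to (4,4), handing over an L position.

Rosa wins.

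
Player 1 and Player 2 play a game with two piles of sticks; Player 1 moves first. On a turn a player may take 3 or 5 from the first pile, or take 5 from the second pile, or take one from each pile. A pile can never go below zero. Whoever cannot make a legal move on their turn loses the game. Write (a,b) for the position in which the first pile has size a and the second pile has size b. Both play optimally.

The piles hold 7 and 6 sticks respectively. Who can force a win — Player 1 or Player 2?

Player 1 wins.

Label each position W (a win for the player to move) or L (a loss). A position with no legal move is L; any other position is W exactly when some move reaches an L, and L when every move reaches a W.
No move ever increases a pile, so every position that can arise here has a ≤ 7 and b ≤ 6; it is enough to label the cells with 0 ≤ a ≤ 7 and 0 ≤ b ≤ 6.
Every move lowers a or b (never raises either), so fill the grid row by row in increasing a, and left to right within a row: each cell's successors are then already labelled.
      b=0  b=1  b=2  b=3  b=4  b=5  b=6
a=0:    L    L    L    L    L    W    W
a=1:    L    W    W    W    W    W    L
a=2:    L    W    L    L    L    W    L
a=3:    W    W    W    W    W    W    L
a=4:    W    L    L    L    L    L    W
a=5:    W    W    W    W    W    W    W
a=6:    W    L    L    L    L    L    W
a=7:    W    W    W    W    W    W    W
Cells with no legal move (terminal, hence L): (0,0), (0,1), (0,2), (0,3), (0,4), (1,0), (2,0).
The remaining L cells, each justified by listing all of its moves:
(1,6): L (options (1,1)(W), (0,5)(W) are all W)
(2,2): L (sole option (1,1)(W) is W)
(2,3): L (sole option (1,2)(W) is W)
(2,4): L (sole option (1,3)(W) is W)
(2,6): L (options (2,1)(W), (1,5)(W) are all W)
(3,6): L (options (0,6)(W), (3,1)(W), (2,5)(W) are all W)
(4,1): L (options (1,1)(W), (3,0)(W) are all W)
(4,2): L (options (1,2)(W), (3,1)(W) are all W)
(4,3): L (options (1,3)(W), (3,2)(W) are all W)
(4,4): L (options (1,4)(W), (3,3)(W) are all W)
(4,5): L (options (1,5)(W), (4,0)(W), (3,4)(W) are all W)
(6,1): L (options (3,1)(W), (1,1)(W), (5,0)(W) are all W)
(6,2): L (options (3,2)(W), (1,2)(W), (5,1)(W) are all W)
(6,3): L (options (3,3)(W), (1,3)(W), (5,2)(W) are all W)
(6,4): L (options (3,4)(W), (1,4)(W), (5,3)(W) are all W)
(6,5): L (options (3,5)(W), (1,5)(W), (6,0)(W), (5,4)(W) are all W)
Every other cell has at least one move into one of the L cells above, so it is W.
From (7,6) Player 1 can move to (2,6), reaching an L position.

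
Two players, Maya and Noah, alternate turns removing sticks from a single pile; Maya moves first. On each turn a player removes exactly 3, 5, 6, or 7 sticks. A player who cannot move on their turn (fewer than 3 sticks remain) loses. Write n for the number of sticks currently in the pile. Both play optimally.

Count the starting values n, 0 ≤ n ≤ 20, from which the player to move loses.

Compute win/loss labels from the base case upward. A position with no move is L. Any other position is W if it can reach an L in one move, else L.
n=0: no move → L
n=1: no move → L
n=2: no move → L
n=3: reaches L-position 0 → W
n=4: reaches L-position 1 → W
n=5: reaches L-position 2 → W
n=6: reaches L-position 1 → W
n=7: reaches L-position 2 → W
n=8: reaches L-position 2 → W
n=9: reaches L-position 2 → W
n=10: only reaches 7(W), 5(W), 4(W), 3(W), all W → L
n=11: only reaches 8(W), 6(W), 5(W), 4(W), all W → L
n=12: only reaches 9(W), 7(W), 6(W), 5(W), all W → L
n=13: reaches L-position 10 → W
n=14: reaches L-position 11 → W
n=15: reaches L-position 12 → W
n=16: reaches L-position 11 → W
n=17: reaches L-position 12 → W
n=18: reaches L-position 12 → W
n=19: reaches L-position 12 → W
n=20: only reaches 17(W), 15(W), 14(W), 13(W), all W → L
L entries with 0 ≤ n ≤ 20: n = 0, 1, 2, 10, 11, 12, 20; that makes 7.

7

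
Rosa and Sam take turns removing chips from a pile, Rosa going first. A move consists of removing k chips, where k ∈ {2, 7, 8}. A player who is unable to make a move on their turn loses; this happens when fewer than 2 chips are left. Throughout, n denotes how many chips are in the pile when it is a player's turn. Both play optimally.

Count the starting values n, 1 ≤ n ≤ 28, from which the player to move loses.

10

Build the W/L table. Terminal = L. A non-terminal position is W if it has a move to some L; otherwise it is L.
n=0: no move → L
n=1: no move → L
n=2: reaches L-position 0 → W
n=3: reaches L-position 1 → W
n=4: only reaches 2(W), which is W → L
n=5: only reaches 3(W), which is W → L
n=6: reaches L-position 4 → W
n=7: reaches L-position 5 → W
n=8: reaches L-position 1 → W
n=9: reaches L-position 1 → W
n=10: only reaches 8(W), 3(W), 2(W), all W → L
n=11: reaches L-position 4 → W
n=12: reaches L-position 10 → W
n=13: reaches L-position 5 → W
n=14: only reaches 12(W), 7(W), 6(W), all W → L
n=15: only reaches 13(W), 8(W), 7(W), all W → L
n=16: reaches L-position 14 → W
n=17: reaches L-position 15 → W
n=18: reaches L-position 10 → W
n=19: only reaches 17(W), 12(W), 11(W), all W → L
n=20: only reaches 18(W), 13(W), 12(W), all W → L
n=21: reaches L-position 19 → W
n=22: reaches L-position 20 → W
n=23: reaches L-position 15 → W
n=24: only reaches 22(W), 17(W), 16(W), all W → L
n=25: only reaches 23(W), 18(W), 17(W), all W → L
n=26: reaches L-position 24 → W
n=27: reaches L-position 25 → W
n=28: reaches L-position 20 → W
L entries with 1 ≤ n ≤ 28 (n=0 is outside the asked range and is not counted): n = 1, 4, 5, 10, 14, 15, 19, 20, 24, 25; that makes 10.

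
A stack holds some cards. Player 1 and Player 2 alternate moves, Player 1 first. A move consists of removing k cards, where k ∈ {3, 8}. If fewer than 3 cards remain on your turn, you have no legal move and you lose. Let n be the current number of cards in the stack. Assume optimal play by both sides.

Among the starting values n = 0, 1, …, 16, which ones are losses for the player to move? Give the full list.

0, 1, 2, 6, 7, 11, 12, 13

Positions with no move are L. A position that does have a move is losing for the player to move precisely when every available move leads to a winning position for the opponent. Fill in the labels:
n=0: no move → L
n=1: no move → L
n=2: no move → L
n=3: can move to 0, which is L ⇒ W
n=4: can move to 1, which is L ⇒ W
n=5: can move to 2, which is L ⇒ W
n=6: the only move is to 3(W), a W ⇒ L
n=7: the only move is to 4(W), a W ⇒ L
n=8: can move to 0, which is L ⇒ W
n=9: can move to 6, which is L ⇒ W
n=10: can move to 7, which is L ⇒ W
n=11: moves to 8(W), 3(W); every one is W ⇒ L
n=12: moves to 9(W), 4(W); every one is W ⇒ L
n=13: moves to 10(W), 5(W); every one is W ⇒ L
n=14: can move to 11, which is L ⇒ W
n=15: can move to 12, which is L ⇒ W
n=16: can move to 13, which is L ⇒ W
The losing starting values of n are exactly the entries labelled L in this table (8 of them).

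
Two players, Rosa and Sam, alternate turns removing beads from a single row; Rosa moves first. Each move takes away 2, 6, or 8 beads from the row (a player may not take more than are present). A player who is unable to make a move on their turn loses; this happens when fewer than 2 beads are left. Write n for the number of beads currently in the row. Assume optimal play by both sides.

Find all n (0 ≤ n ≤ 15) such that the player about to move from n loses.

0, 1, 4, 5, 14, 15

Classify positions by backward induction: terminal positions (no move available) are L. From any other position, the mover wins iff some move reaches an L.
n=0: no move → L
n=1: no move → L
n=2: reaches L-position 0 → W
n=3: reaches L-position 1 → W
n=4: only reaches 2(W), which is W → L
n=5: only reaches 3(W), which is W → L
n=6: reaches L-position 4 → W
n=7: reaches L-position 5 → W
n=8: reaches L-position 0 → W
n=9: reaches L-position 1 → W
n=10: reaches L-position 4 → W
n=11: reaches L-position 5 → W
n=12: reaches L-position 4 → W
n=13: reaches L-position 5 → W
n=14: only reaches 12(W), 8(W), 6(W), all W → L
n=15: only reaches 13(W), 9(W), 7(W), all W → L
Reading off the rows marked L gives the requested list; there are 6 such values of n.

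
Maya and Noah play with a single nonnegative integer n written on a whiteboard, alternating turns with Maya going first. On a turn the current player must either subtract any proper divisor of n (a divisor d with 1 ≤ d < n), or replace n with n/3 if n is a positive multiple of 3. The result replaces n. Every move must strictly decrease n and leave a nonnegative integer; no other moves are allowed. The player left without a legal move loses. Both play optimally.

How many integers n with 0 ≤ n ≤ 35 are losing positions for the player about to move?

14

Work bottom-up. With no move the player to move loses. Otherwise the position is W if at least one move leads to an L position for the opponent, and L if every move leads to a W.
n=0: no move → L
n=1: no move → L
n=2: →1(L), so W
n=3: →1(L), so W
n=4: →2(W), 3(W) — all W, so L
n=5: →4(L), so W
n=6: →4(L), so W
n=7: →6(W) only, which is W, so L
n=8: →4(L), so W
n=9: →3(W), 6(W), 8(W) — all W, so L
n=10: →9(L), so W
n=11: →10(W) only, which is W, so L
n=12: →4(L), so W
n=13: →12(W) only, which is W, so L
n=14: →7(L), so W
n=15: →5(W), 10(W), 12(W), 14(W) — all W, so L
n=16: →15(L), so W
n=17: →16(W) only, which is W, so L
n=18: →9(L), so W
n=19: →18(W) only, which is W, so L
n=20: →15(L), so W
n=21: →7(L), so W
n=22: →11(L), so W
n=23: →22(W) only, which is W, so L
n=24: →23(L), so W
n=25: →20(W), 24(W) — all W, so L
n=26: →13(L), so W
n=27: →9(L), so W
n=28: →14(W), 21(W), 24(W), 26(W), 27(W) — all W, so L
n=29: →28(L), so W
n=30: →15(L), so W
n=31: →30(W) only, which is W, so L
n=32: →28(L), so W
n=33: →11(L), so W
n=34: →17(L), so W
n=35: →28(L), so W
L entries with 0 ≤ n ≤ 35: n = 0, 1, 4, 7, 9, 11, 13, 15, 17, 19, 23, 25, 28, 31; that makes 14.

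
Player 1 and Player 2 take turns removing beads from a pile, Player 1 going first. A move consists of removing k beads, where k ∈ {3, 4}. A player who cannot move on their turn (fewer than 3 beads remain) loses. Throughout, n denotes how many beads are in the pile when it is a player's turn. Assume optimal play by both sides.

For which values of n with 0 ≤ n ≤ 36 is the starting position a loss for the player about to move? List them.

Classify positions by backward induction: terminal positions (no move available) are L. From any other position, the mover wins iff some move reaches an L.
n=0: no move → L
n=1: no move → L
n=2: no move → L
n=3: →0(L), so W
n=4: →1(L), so W
n=5: →2(L), so W
n=6: →2(L), so W
n=7: →4(W), 3(W) — all W, so L
n=8: →5(W), 4(W) — all W, so L
n=9: →6(W), 5(W) — all W, so L
n=10: →7(L), so W
n=11: →8(L), so W
n=12: →9(L), so W
n=13: →9(L), so W
n=14: →11(W), 10(W) — all W, so L
n=15: →12(W), 11(W) — all W, so L
n=16: →13(W), 12(W) — all W, so L
n=17: →14(L), so W
n=18: →15(L), so W
n=19: →16(L), so W
n=20: →16(L), so W
n=21: →18(W), 17(W) — all W, so L
n=22: →19(W), 18(W) — all W, so L
n=23: →20(W), 19(W) — all W, so L
n=24: →21(L), so W
n=25: →22(L), so W
n=26: →23(L), so W
n=27: →23(L), so W
n=28: →25(W), 24(W) — all W, so L
n=29: →26(W), 25(W) — all W, so L
n=30: →27(W), 26(W) — all W, so L
n=31: →28(L), so W
n=32: →29(L), so W
n=33: →30(L), so W
n=34: →30(L), so W
n=35: →32(W), 31(W) — all W, so L
n=36: →33(W), 32(W) — all W, so L
Reading off the rows marked L gives the requested list; there are 17 such values of n.

0, 1, 2, 7, 8, 9, 14, 15, 16, 21, 22, 23, 28, 29, 30, 35, 36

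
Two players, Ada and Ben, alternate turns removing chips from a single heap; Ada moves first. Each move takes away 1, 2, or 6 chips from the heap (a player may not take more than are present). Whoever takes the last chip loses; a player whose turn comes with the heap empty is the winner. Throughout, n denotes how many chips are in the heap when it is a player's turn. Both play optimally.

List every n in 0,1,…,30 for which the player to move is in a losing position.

Use the standard recursion: the mover wins at a terminal position; elsewhere, the mover wins exactly when some move hands the opponent an L position.
n=0: no move; the opponent has just taken the last chip and therefore loses → W
n=1: →0(W) only, which is W, so L
n=2: →1(L), so W
n=3: →1(L), so W
n=4: →3(W), 2(W) — all W, so L
n=5: →4(L), so W
n=6: →4(L), so W
n=7: →1(L), so W
n=8: →7(W), 6(W), 2(W) — all W, so L
n=9: →8(L), so W
n=10: →8(L), so W
n=11: →10(W), 9(W), 5(W) — all W, so L
n=12: →11(L), so W
n=13: →11(L), so W
n=14: →8(L), so W
n=15: →14(W), 13(W), 9(W) — all W, so L
n=16: →15(L), so W
n=17: →15(L), so W
n=18: →17(W), 16(W), 12(W) — all W, so L
n=19: →18(L), so W
n=20: →18(L), so W
n=21: →15(L), so W
n=22: →21(W), 20(W), 16(W) — all W, so L
n=23: →22(L), so W
n=24: →22(L), so W
n=25: →24(W), 23(W), 19(W) — all W, so L
n=26: →25(L), so W
n=27: →25(L), so W
n=28: →22(L), so W
n=29: →28(W), 27(W), 23(W) — all W, so L
n=30: →29(L), so W
Reading off the rows marked L gives the requested list; there are 9 such values of n.

1, 4, 8, 11, 15, 18, 22, 25, 29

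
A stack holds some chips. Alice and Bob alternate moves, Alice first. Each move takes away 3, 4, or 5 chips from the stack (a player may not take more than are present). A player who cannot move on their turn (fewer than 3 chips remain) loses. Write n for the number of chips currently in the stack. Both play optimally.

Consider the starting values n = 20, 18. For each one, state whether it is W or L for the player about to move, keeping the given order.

Classify positions by backward induction: terminal positions (no move available) are L. From any other position, the mover wins iff some move reaches an L.
n=0: no move → L
n=1: no move → L
n=2: no move → L
n=3: can move to 0, which is L ⇒ W
n=4: can move to 1, which is L ⇒ W
n=5: can move to 2, which is L ⇒ W
n=6: can move to 2, which is L ⇒ W
n=7: can move to 2, which is L ⇒ W
n=8: moves to 5(W), 4(W), 3(W); every one is W ⇒ L
n=9: moves to 6(W), 5(W), 4(W); every one is W ⇒ L
n=10: moves to 7(W), 6(W), 5(W); every one is W ⇒ L
n=11: can move to 8, which is L ⇒ W
n=12: can move to 9, which is L ⇒ W
n=13: can move to 10, which is L ⇒ W
n=14: can move to 10, which is L ⇒ W
n=15: can move to 10, which is L ⇒ W
n=16: moves to 13(W), 12(W), 11(W); every one is W ⇒ L
n=17: moves to 14(W), 13(W), 12(W); every one is W ⇒ L
n=18: moves to 15(W), 14(W), 13(W); every one is W ⇒ L
n=19: can move to 16, which is L ⇒ W
n=20: can move to 17, which is L ⇒ W

20: W, 18: L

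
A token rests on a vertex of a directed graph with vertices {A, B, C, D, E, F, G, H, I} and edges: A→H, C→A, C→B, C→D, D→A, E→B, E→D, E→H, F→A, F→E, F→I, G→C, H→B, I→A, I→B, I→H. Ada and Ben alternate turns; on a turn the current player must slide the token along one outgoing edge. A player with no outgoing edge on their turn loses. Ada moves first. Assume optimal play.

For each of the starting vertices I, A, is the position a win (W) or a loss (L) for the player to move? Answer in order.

Work bottom-up. With no move the player to move loses. Otherwise the position is W if at least one move leads to an L position for the opponent, and L if every move leads to a W.
Every edge goes from a vertex to one that appears earlier in the order B, H, A, I, D, E, C, F, G, so processing vertices in that order labels each vertex after all of its successors.
B: no outgoing edge → L
H: can move to B, which is L ⇒ W
A: the only move is to H(W), a W ⇒ L
I: can move to A, which is L ⇒ W
D: can move to A, which is L ⇒ W
E: can move to B, which is L ⇒ W
C: can move to A, which is L ⇒ W
F: can move to A, which is L ⇒ W
G: the only move is to C(W), a W ⇒ L

I: W, A: L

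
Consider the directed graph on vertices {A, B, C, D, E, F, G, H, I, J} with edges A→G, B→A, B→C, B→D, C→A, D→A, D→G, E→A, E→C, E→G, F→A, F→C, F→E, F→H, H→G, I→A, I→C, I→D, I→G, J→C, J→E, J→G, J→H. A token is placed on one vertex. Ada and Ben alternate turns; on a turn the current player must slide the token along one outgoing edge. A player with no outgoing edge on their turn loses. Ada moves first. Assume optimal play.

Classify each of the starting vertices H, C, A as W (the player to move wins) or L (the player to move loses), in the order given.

Work bottom-up. With no move the player to move loses. Otherwise the position is W if at least one move leads to an L position for the opponent, and L if every move leads to a W.
Every edge goes from a vertex to one that appears earlier in the order G, A, H, C, D, E, J, F, B, I, so processing vertices in that order labels each vertex after all of its successors.
G: no outgoing edge → L
A: reaches L-position G → W
H: reaches L-position G → W
C: only reaches A(W), which is W → L
D: reaches L-position G → W
E: reaches L-position C → W
J: reaches L-position C → W
F: reaches L-position C → W
B: reaches L-position C → W
I: reaches L-position C → W

H: W, C: L, A: W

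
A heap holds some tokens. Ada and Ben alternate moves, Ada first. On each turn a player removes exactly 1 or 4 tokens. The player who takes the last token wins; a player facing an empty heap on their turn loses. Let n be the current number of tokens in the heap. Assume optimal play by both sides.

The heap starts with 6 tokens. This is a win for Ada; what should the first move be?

Compute win/loss labels from the base case upward. A position with no move is L. Any other position is W if it can reach an L in one move, else L.
n=0: no move → L
n=1: reaches L-position 0 → W
n=2: only reaches 1(W), which is W → L
n=3: reaches L-position 2 → W
n=4: reaches L-position 0 → W
n=5: only reaches 4(W), 1(W), all W → L
n=6: reaches L-position 5 → W
From 6, the L positions reachable in one move are: 5, 2. Any move reaching one of these is winning.

Remove 1, leaving 5.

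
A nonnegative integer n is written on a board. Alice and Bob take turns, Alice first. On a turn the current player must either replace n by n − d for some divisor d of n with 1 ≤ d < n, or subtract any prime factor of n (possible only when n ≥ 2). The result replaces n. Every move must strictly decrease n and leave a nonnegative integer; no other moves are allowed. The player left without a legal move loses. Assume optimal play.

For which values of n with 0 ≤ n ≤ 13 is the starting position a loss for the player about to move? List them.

Build the W/L table. Terminal = L. A non-terminal position is W if it has a move to some L; otherwise it is L.
n=0: no move → L
n=1: no move → L
n=2: →0(L), so W
n=3: →0(L), so W
n=4: →2(W), 3(W) — all W, so L
n=5: →0(L), so W
n=6: →4(L), so W
n=7: →0(L), so W
n=8: →4(L), so W
n=9: →6(W), 8(W) — all W, so L
n=10: →9(L), so W
n=11: →0(L), so W
n=12: →9(L), so W
n=13: →0(L), so W
Reading off the rows marked L gives the requested list; there are 4 such values of n.

0, 1, 4, 9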